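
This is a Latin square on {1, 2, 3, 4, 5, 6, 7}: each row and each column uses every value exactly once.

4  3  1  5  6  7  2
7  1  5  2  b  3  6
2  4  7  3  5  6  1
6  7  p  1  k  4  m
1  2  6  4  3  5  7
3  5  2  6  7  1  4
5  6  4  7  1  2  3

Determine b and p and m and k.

At (row 4, col 3): column 3 already has {1, 2, 4, 5, 6, 7}, so the value is 3.
At (row 2, col 5): row 2 already has {1, 2, 3, 5, 6, 7}, so the value is 4.
At (row 4, col 5): column 5 already has {1, 3, 4, 5, 6, 7}, so the value is 2.
At (row 4, col 7): row 4 already has {1, 2, 3, 4, 6, 7}, so the value is 5.

b = 4, p = 3, m = 5, k = 2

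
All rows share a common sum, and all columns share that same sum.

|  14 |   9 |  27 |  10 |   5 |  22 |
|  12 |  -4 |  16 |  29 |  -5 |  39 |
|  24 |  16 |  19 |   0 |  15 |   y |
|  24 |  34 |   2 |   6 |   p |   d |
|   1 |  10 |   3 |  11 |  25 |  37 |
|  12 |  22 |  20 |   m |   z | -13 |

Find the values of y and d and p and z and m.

Rows 1 and 2 both sum to 87, so that's the common total.
Column 4: 10 + 29 + 0 + 6 + 11 = 56, so its missing entry is 87 − 56 = 31.
Row 6: 12 + 22 + 20 + 31 − 13 = 72, so its missing entry is 87 − 72 = 15.
Column 5: 5 − 5 + 15 + 25 + 15 = 55, so its missing entry is 87 − 55 = 32.
Row 3: 24 + 16 + 19 + 0 + 15 = 74, so its missing entry is 87 − 74 = 13.
Row 4: 24 + 34 + 2 + 6 + 32 = 98, so its missing entry is 87 − 98 = -11.

y = 13, d = -11, p = 32, z = 15, m = 31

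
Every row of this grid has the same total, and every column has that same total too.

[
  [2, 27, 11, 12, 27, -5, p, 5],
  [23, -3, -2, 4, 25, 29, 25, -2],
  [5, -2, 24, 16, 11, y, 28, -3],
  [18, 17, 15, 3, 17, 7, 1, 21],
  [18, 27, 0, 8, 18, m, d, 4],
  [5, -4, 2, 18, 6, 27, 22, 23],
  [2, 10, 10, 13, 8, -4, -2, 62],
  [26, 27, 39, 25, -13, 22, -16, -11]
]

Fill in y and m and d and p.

Rows 2 and 4 both sum to 99, so that's the common total.
The known cells in row 3 total 79, leaving 99 − 79 = 20 for the blank.
The known cells in column 6 total 96, leaving 99 − 96 = 3 for the blank.
The known cells in row 5 total 78, leaving 99 − 78 = 21 for the blank.
The known cells in row 1 total 79, leaving 99 − 79 = 20 for the blank.

y = 20, m = 3, d = 21, p = 20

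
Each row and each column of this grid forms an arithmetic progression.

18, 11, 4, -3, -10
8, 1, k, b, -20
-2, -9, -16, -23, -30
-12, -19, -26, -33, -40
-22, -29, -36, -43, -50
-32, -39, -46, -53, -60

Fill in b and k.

b = -13, k = -6

Along each row the entries change by -7 per step; down each column they change by -10.
Row 2: from 8 at column 1, stepping by -7 to column 4 gives -13.
Row 2: from 8 at column 1, stepping by -7 to column 3 gives -6.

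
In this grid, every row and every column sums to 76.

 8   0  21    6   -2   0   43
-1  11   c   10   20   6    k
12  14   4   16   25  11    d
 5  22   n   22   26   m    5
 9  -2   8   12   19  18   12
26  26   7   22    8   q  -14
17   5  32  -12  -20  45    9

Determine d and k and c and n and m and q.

Row 6 has 26 + 26 + 7 + 22 + 8 − 14 = 75; the blank must be 76 − 75 = 1.
Row 3 has 12 + 14 + 4 + 16 + 25 + 11 = 82; the blank must be 76 − 82 = -6.
Column 7 has 43 − 6 + 5 + 12 − 14 + 9 = 49; the blank must be 76 − 49 = 27.
Row 2 has -1 + 11 + 10 + 20 + 6 + 27 = 73; the blank must be 76 − 73 = 3.
Column 3 has 21 + 3 + 4 + 8 + 7 + 32 = 75; the blank must be 76 − 75 = 1.
Row 4 has 5 + 22 + 1 + 22 + 26 + 5 = 81; the blank must be 76 − 81 = -5.

d = -6, k = 27, c = 3, n = 1, m = -5, q = 1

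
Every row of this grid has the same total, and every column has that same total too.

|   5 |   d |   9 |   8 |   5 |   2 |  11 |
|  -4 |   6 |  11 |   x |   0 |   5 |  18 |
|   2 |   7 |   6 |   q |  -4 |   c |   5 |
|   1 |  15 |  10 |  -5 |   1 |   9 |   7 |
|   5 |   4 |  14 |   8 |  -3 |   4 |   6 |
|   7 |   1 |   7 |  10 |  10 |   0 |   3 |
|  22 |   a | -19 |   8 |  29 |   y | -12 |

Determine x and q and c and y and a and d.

x = 2, q = 7, c = 15, y = 3, a = 7, d = -2

Rows 4 and 5 both sum to 38, so that's the common total.
The known cells in row 1 total 40, leaving 38 − 40 = -2 for the blank.
The known cells in column 2 total 31, leaving 38 − 31 = 7 for the blank.
The known cells in row 7 total 35, leaving 38 − 35 = 3 for the blank.
The known cells in column 6 total 23, leaving 38 − 23 = 15 for the blank.
The known cells in row 3 total 31, leaving 38 − 31 = 7 for the blank.
The known cells in row 2 total 36, leaving 38 − 36 = 2 for the blank.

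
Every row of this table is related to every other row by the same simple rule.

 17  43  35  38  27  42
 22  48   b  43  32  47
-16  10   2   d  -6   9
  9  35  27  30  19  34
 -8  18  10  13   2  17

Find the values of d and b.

The difference between any two rows is the same in every column — this is an addition table with the headers hidden.
Row 3 minus row 1 is -6 − 27 = -33, so its entry in column 4 is 38 + (-33) = 5.
Row 2 minus row 1 is 32 − 27 = 5, so its entry in column 3 is 35 + 5 = 40.

d = 5, b = 40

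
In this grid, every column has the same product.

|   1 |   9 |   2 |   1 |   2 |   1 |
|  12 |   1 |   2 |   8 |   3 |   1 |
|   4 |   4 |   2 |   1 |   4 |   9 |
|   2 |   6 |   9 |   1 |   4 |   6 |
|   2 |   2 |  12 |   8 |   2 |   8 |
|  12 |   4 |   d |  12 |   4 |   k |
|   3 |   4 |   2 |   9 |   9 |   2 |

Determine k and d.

Columns 1 and 5 each multiply to 6912, so every column has product 6912.
Column 6: 1×1×9×6×8×2 = 864, so the missing entry is 6912 ÷ 864 = 8.
Column 3: 2×2×2×9×12×2 = 1728, so the missing entry is 6912 ÷ 1728 = 4.

k = 8, d = 4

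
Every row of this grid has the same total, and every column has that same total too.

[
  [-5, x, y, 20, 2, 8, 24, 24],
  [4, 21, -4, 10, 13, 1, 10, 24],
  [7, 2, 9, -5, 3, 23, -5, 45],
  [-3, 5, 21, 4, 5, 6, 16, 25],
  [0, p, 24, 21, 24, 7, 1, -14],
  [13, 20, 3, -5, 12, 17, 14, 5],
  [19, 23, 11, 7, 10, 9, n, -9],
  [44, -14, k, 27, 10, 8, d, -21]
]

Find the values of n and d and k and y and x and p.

n = 9, d = 10, k = 15, y = 0, x = 6, p = 16

Rows 2 and 3 both sum to 79, so that's the common total.
Row 7: 19 + 23 + 11 + 7 + 10 + 9 − 9 = 70, so its missing entry is 79 − 70 = 9.
Column 7: 24 + 10 − 5 + 16 + 1 + 14 + 9 = 69, so its missing entry is 79 − 69 = 10.
Row 8: 44 − 14 + 27 + 10 + 8 + 10 − 21 = 64, so its missing entry is 79 − 64 = 15.
Column 3: -4 + 9 + 21 + 24 + 3 + 11 + 15 = 79, so its missing entry is 79 − 79 = 0.
Row 1: -5 + 0 + 20 + 2 + 8 + 24 + 24 = 73, so its missing entry is 79 − 73 = 6.
Row 5: 0 + 24 + 21 + 24 + 7 + 1 − 14 = 63, so its missing entry is 79 − 63 = 16.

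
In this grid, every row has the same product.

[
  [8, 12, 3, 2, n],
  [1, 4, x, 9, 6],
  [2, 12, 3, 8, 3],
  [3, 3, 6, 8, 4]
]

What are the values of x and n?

Rows 3 and 4 each multiply to 1728, so every row has product 1728.
Row 2: 1×4×9×6 = 216, so the missing entry is 1728 ÷ 216 = 8.
Row 1: 8×12×3×2 = 576, so the missing entry is 1728 ÷ 576 = 3.

x = 8, n = 3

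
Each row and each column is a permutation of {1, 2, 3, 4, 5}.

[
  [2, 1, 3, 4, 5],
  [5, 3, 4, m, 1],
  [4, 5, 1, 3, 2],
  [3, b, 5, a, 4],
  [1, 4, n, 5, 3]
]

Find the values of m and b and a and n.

At (row 4, col 2): column 2 already has {1, 3, 4, 5}, so the value is 2.
For row 4, column 4: row 4 already has {2, 3, 4, 5}; that leaves 1.
For row 2, column 4: row 2 already has {1, 3, 4, 5}; that leaves 2.
Cell (5,3): row 5 already has {1, 3, 4, 5} → 2.

m = 2, b = 2, a = 1, n = 2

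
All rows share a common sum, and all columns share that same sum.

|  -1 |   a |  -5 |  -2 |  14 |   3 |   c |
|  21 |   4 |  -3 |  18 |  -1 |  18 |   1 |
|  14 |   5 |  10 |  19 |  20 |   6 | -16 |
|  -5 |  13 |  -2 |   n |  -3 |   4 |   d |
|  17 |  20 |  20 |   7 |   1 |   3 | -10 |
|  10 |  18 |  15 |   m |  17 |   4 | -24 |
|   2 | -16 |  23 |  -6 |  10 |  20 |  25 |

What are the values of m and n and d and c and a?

m = 18, n = 4, d = 47, c = 35, a = 14

Rows 2 and 3 both sum to 58, so that's the common total.
The known cells in column 2 total 44, leaving 58 − 44 = 14 for the blank.
The known cells in row 1 total 23, leaving 58 − 23 = 35 for the blank.
The known cells in column 7 total 11, leaving 58 − 11 = 47 for the blank.
The known cells in row 4 total 54, leaving 58 − 54 = 4 for the blank.
The known cells in row 6 total 40, leaving 58 − 40 = 18 for the blank.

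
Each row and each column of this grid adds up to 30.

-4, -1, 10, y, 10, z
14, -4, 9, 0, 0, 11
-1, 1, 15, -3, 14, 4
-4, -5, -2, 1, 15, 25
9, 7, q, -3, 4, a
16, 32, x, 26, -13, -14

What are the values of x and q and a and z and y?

Column 4 has 0 − 3 + 1 − 3 + 26 = 21; the blank must be 30 − 21 = 9.
Row 1 has -4 − 1 + 10 + 9 + 10 = 24; the blank must be 30 − 24 = 6.
Column 6 has 6 + 11 + 4 + 25 − 14 = 32; the blank must be 30 − 32 = -2.
Row 5 has 9 + 7 − 3 + 4 − 2 = 15; the blank must be 30 − 15 = 15.
Row 6 has 16 + 32 + 26 − 13 − 14 = 47; the blank must be 30 − 47 = -17.

x = -17, q = 15, a = -2, z = 6, y = 9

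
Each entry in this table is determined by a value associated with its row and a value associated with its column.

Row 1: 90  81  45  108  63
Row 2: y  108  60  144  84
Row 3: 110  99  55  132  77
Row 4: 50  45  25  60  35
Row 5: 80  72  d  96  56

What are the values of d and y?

d = 40, y = 120

Each row is a constant multiple of every other row — this is a multiplication table with the headers hidden.
Row 5 is 56/63 = 8/9 times row 1, so its entry in column 3 is 45 × 8/9 = 40.
Row 2 is 84/63 = 4/3 times row 1, so its entry in column 1 is 90 × 4/3 = 120.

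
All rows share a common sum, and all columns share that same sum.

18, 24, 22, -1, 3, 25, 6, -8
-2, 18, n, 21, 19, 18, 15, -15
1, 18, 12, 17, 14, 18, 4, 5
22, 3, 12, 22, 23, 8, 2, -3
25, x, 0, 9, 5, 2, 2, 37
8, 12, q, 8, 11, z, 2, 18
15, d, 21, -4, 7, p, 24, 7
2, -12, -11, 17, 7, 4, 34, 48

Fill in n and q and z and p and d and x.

n = 15, q = 18, z = 12, p = 2, d = 17, x = 9

Rows 1 and 3 both sum to 89, so that's the common total.
The known cells in row 2 total 74, leaving 89 − 74 = 15 for the blank.
The known cells in row 5 total 80, leaving 89 − 80 = 9 for the blank.
The known cells in column 2 total 72, leaving 89 − 72 = 17 for the blank.
The known cells in row 7 total 87, leaving 89 − 87 = 2 for the blank.
The known cells in column 6 total 77, leaving 89 − 77 = 12 for the blank.
The known cells in row 6 total 71, leaving 89 − 71 = 18 for the blank.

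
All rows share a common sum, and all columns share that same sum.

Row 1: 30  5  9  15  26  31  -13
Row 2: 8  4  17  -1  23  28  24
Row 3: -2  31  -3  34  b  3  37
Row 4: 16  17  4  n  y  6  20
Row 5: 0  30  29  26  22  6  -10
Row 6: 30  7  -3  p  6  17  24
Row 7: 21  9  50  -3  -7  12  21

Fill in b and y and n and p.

Rows 1 and 2 both sum to 103, so that's the common total.
Row 6 has 30 + 7 − 3 + 6 + 17 + 24 = 81; the blank must be 103 − 81 = 22.
Row 3 has -2 + 31 − 3 + 34 + 3 + 37 = 100; the blank must be 103 − 100 = 3.
Column 4 has 15 − 1 + 34 + 26 + 22 − 3 = 93; the blank must be 103 − 93 = 10.
Row 4 has 16 + 17 + 4 + 10 + 6 + 20 = 73; the blank must be 103 − 73 = 30.

b = 3, y = 30, n = 10, p = 22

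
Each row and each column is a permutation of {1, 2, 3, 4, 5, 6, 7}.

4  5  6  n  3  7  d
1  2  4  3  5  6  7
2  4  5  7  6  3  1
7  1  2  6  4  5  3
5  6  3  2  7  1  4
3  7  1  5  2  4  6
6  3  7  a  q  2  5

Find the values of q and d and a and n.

Cell (7,5): column 5 already has {2, 3, 4, 5, 6, 7} → 1.
For row 7, column 4: row 7 already has {1, 2, 3, 5, 6, 7}; that leaves 4.
Cell (1,4): column 4 already has {2, 3, 4, 5, 6, 7} → 1.
For row 1, column 7: row 1 already has {1, 3, 4, 5, 6, 7}; that leaves 2.

q = 1, d = 2, a = 4, n = 1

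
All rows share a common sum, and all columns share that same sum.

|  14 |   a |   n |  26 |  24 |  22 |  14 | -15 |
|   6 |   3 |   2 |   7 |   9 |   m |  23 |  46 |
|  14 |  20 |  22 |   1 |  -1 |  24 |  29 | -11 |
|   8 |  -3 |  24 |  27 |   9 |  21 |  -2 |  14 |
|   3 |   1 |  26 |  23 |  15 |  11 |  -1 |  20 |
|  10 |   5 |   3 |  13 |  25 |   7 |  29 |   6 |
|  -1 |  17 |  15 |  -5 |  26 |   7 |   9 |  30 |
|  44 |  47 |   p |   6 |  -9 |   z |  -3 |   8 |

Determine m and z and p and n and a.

m = 2, z = 4, p = 1, n = 5, a = 8

Rows 3 and 4 both sum to 98, so that's the common total.
Column 2: 3 + 20 − 3 + 1 + 5 + 17 + 47 = 90, so its missing entry is 98 − 90 = 8.
Row 2: 6 + 3 + 2 + 7 + 9 + 23 + 46 = 96, so its missing entry is 98 − 96 = 2.
Row 1: 14 + 8 + 26 + 24 + 22 + 14 − 15 = 93, so its missing entry is 98 − 93 = 5.
Column 3: 5 + 2 + 22 + 24 + 26 + 3 + 15 = 97, so its missing entry is 98 − 97 = 1.
Row 8: 44 + 47 + 1 + 6 − 9 − 3 + 8 = 94, so its missing entry is 98 − 94 = 4.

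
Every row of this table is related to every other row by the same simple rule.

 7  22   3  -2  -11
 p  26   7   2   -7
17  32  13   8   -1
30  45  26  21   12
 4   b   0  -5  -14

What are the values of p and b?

The difference between any two rows is the same in every column — this is an addition table with the headers hidden.
Row 2 minus row 1 is -7 − (-11) = 4, so its entry in column 1 is 7 + 4 = 11.
Row 5 minus row 1 is -14 − (-11) = -3, so its entry in column 2 is 22 + (-3) = 19.

p = 11, b = 19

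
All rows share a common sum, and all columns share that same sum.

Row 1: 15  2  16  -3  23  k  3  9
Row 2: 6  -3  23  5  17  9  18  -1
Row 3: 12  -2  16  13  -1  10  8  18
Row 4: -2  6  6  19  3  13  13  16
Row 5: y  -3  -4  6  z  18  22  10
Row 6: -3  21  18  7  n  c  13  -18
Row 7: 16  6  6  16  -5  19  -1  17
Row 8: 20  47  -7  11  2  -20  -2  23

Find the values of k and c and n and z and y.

k = 9, c = 16, n = 20, z = 15, y = 10

Rows 2 and 3 both sum to 74, so that's the common total.
The known cells in column 1 total 64, leaving 74 − 64 = 10 for the blank.
The known cells in row 5 total 59, leaving 74 − 59 = 15 for the blank.
The known cells in column 5 total 54, leaving 74 − 54 = 20 for the blank.
The known cells in row 6 total 58, leaving 74 − 58 = 16 for the blank.
The known cells in row 1 total 65, leaving 74 − 65 = 9 for the blank.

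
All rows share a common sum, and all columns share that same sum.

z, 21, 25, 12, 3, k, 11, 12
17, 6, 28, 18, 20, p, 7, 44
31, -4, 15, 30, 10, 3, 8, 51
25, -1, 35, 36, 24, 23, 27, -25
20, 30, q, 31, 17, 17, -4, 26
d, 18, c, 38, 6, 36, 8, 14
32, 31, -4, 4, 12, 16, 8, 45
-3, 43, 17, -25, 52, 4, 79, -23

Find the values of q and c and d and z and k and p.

q = 7, c = 21, d = 3, z = 19, k = 41, p = 4

Rows 3 and 4 both sum to 144, so that's the common total.
Row 2: 17 + 6 + 28 + 18 + 20 + 7 + 44 = 140, so its missing entry is 144 − 140 = 4.
Row 5: 20 + 30 + 31 + 17 + 17 − 4 + 26 = 137, so its missing entry is 144 − 137 = 7.
Column 6: 4 + 3 + 23 + 17 + 36 + 16 + 4 = 103, so its missing entry is 144 − 103 = 41.
Row 1: 21 + 25 + 12 + 3 + 41 + 11 + 12 = 125, so its missing entry is 144 − 125 = 19.
Column 1: 19 + 17 + 31 + 25 + 20 + 32 − 3 = 141, so its missing entry is 144 − 141 = 3.
Row 6: 3 + 18 + 38 + 6 + 36 + 8 + 14 = 123, so its missing entry is 144 − 123 = 21.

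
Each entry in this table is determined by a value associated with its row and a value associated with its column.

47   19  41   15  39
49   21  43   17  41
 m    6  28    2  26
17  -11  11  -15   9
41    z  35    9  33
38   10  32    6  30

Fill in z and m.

z = 13, m = 34

The difference between any two rows is the same in every column — this is an addition table with the headers hidden.
Row 5 minus row 1 is 9 − 15 = -6, so its entry in column 2 is 19 + (-6) = 13.
Row 3 minus row 1 is 2 − 15 = -13, so its entry in column 1 is 47 + (-13) = 34.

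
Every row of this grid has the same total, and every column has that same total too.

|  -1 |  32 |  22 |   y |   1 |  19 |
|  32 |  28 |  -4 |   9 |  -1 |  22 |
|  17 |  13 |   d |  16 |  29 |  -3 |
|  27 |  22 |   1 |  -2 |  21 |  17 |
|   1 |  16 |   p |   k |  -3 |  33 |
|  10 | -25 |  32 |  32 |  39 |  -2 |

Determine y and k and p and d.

Rows 2 and 4 both sum to 86, so that's the common total.
Row 1 has -1 + 32 + 22 + 1 + 19 = 73; the blank must be 86 − 73 = 13.
Row 3 has 17 + 13 + 16 + 29 − 3 = 72; the blank must be 86 − 72 = 14.
Column 3 has 22 − 4 + 14 + 1 + 32 = 65; the blank must be 86 − 65 = 21.
Row 5 has 1 + 16 + 21 − 3 + 33 = 68; the blank must be 86 − 68 = 18.

y = 13, k = 18, p = 21, d = 14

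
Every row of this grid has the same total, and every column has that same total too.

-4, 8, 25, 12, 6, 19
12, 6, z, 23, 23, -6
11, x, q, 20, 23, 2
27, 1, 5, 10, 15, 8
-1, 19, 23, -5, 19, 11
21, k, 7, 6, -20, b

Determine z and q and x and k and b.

Rows 1 and 4 both sum to 66, so that's the common total.
The known cells in column 6 total 34, leaving 66 − 34 = 32 for the blank.
The known cells in row 2 total 58, leaving 66 − 58 = 8 for the blank.
The known cells in row 6 total 46, leaving 66 − 46 = 20 for the blank.
The known cells in column 2 total 54, leaving 66 − 54 = 12 for the blank.
The known cells in row 3 total 68, leaving 66 − 68 = -2 for the blank.

z = 8, q = -2, x = 12, k = 20, b = 32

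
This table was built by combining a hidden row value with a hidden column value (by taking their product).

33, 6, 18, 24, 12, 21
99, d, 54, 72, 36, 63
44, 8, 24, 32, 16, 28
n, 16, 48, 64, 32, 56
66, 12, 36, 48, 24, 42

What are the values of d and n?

d = 18, n = 88

Each row is a constant multiple of every other row — this is a multiplication table with the headers hidden.
Row 2 is 63/21 = 3/1 times row 1, so its entry in column 2 is 6 × 3/1 = 18.
Row 4 is 56/21 = 8/3 times row 1, so its entry in column 1 is 33 × 8/3 = 88.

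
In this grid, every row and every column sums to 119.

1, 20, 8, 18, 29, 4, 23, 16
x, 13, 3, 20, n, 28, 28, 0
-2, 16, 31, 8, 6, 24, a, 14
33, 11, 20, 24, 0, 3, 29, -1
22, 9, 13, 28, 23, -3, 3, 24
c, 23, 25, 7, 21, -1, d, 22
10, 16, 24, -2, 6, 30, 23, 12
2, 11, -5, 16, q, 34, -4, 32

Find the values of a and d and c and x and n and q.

The known cells in row 8 total 86, leaving 119 − 86 = 33 for the blank.
The known cells in column 5 total 118, leaving 119 − 118 = 1 for the blank.
The known cells in row 3 total 97, leaving 119 − 97 = 22 for the blank.
The known cells in column 7 total 124, leaving 119 − 124 = -5 for the blank.
The known cells in row 6 total 92, leaving 119 − 92 = 27 for the blank.
The known cells in row 2 total 93, leaving 119 − 93 = 26 for the blank.

a = 22, d = -5, c = 27, x = 26, n = 1, q = 33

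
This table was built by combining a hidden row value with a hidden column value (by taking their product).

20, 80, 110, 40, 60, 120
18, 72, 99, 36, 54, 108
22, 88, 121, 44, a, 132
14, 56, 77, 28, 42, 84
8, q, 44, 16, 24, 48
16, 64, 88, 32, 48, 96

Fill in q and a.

Each row is a constant multiple of every other row — this is a multiplication table with the headers hidden.
Row 5 is 16/40 = 2/5 times row 1, so its entry in column 2 is 80 × 2/5 = 32.
Row 3 is 44/40 = 11/10 times row 1, so its entry in column 5 is 60 × 11/10 = 66.

q = 32, a = 66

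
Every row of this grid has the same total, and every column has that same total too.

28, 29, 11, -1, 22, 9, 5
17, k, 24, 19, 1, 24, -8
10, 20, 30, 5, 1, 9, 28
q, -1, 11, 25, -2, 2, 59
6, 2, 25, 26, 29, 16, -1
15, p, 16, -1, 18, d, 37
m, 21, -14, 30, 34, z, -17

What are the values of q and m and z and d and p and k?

Rows 1 and 3 both sum to 103, so that's the common total.
Row 2: 17 + 24 + 19 + 1 + 24 − 8 = 77, so its missing entry is 103 − 77 = 26.
Column 2: 29 + 26 + 20 − 1 + 2 + 21 = 97, so its missing entry is 103 − 97 = 6.
Row 6: 15 + 6 + 16 − 1 + 18 + 37 = 91, so its missing entry is 103 − 91 = 12.
Column 6: 9 + 24 + 9 + 2 + 16 + 12 = 72, so its missing entry is 103 − 72 = 31.
Row 4: -1 + 11 + 25 − 2 + 2 + 59 = 94, so its missing entry is 103 − 94 = 9.
Row 7: 21 − 14 + 30 + 34 + 31 − 17 = 85, so its missing entry is 103 − 85 = 18.

q = 9, m = 18, z = 31, d = 12, p = 6, k = 26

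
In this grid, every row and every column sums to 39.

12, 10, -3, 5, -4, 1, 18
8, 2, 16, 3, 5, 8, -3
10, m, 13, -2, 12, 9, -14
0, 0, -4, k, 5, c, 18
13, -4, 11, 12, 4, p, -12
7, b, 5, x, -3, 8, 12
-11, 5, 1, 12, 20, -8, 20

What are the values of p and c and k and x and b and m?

p = 15, c = 6, k = 14, x = -5, b = 15, m = 11

Row 3 has 10 + 13 − 2 + 12 + 9 − 14 = 28; the blank must be 39 − 28 = 11.
Column 2 has 10 + 2 + 11 + 0 − 4 + 5 = 24; the blank must be 39 − 24 = 15.
Row 5 has 13 − 4 + 11 + 12 + 4 − 12 = 24; the blank must be 39 − 24 = 15.
Row 6 has 7 + 15 + 5 − 3 + 8 + 12 = 44; the blank must be 39 − 44 = -5.
Column 4 has 5 + 3 − 2 + 12 − 5 + 12 = 25; the blank must be 39 − 25 = 14.
Row 4 has 0 + 0 − 4 + 14 + 5 + 18 = 33; the blank must be 39 − 33 = 6.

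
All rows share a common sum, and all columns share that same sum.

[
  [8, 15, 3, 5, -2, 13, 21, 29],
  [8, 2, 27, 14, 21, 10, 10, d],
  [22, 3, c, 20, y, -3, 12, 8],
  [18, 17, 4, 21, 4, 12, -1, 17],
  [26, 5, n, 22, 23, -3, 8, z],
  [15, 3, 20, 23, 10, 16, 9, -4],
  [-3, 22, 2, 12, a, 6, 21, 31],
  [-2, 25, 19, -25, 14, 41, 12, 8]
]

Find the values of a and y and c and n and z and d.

Rows 1 and 4 both sum to 92, so that's the common total.
Row 7 has -3 + 22 + 2 + 12 + 6 + 21 + 31 = 91; the blank must be 92 − 91 = 1.
Column 5 has -2 + 21 + 4 + 23 + 10 + 1 + 14 = 71; the blank must be 92 − 71 = 21.
Row 2 has 8 + 2 + 27 + 14 + 21 + 10 + 10 = 92; the blank must be 92 − 92 = 0.
Row 3 has 22 + 3 + 20 + 21 − 3 + 12 + 8 = 83; the blank must be 92 − 83 = 9.
Column 3 has 3 + 27 + 9 + 4 + 20 + 2 + 19 = 84; the blank must be 92 − 84 = 8.
Row 5 has 26 + 5 + 8 + 22 + 23 − 3 + 8 = 89; the blank must be 92 − 89 = 3.

a = 1, y = 21, c = 9, n = 8, z = 3, d = 0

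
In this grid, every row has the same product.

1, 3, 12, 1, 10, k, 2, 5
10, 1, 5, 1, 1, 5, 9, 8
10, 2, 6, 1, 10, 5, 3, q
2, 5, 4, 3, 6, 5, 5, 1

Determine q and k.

Rows 2 and 4 each multiply to 18000, so every row has product 18000.
Row 3: 10×2×6×1×10×5×3 = 18000, so the missing entry is 18000 ÷ 18000 = 1.
Row 1: 1×3×12×1×10×2×5 = 3600, so the missing entry is 18000 ÷ 3600 = 5.

q = 1, k = 5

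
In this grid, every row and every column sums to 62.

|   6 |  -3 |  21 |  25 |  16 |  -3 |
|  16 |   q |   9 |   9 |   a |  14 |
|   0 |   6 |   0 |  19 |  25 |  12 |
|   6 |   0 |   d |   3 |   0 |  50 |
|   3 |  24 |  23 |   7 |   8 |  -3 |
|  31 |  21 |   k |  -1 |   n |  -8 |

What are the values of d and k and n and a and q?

Column 2 has -3 + 6 + 0 + 24 + 21 = 48; the blank must be 62 − 48 = 14.
Row 2 has 16 + 14 + 9 + 9 + 14 = 62; the blank must be 62 − 62 = 0.
Column 5 has 16 + 0 + 25 + 0 + 8 = 49; the blank must be 62 − 49 = 13.
Row 4 has 6 + 0 + 3 + 0 + 50 = 59; the blank must be 62 − 59 = 3.
Row 6 has 31 + 21 − 1 + 13 − 8 = 56; the blank must be 62 − 56 = 6.

d = 3, k = 6, n = 13, a = 0, q = 14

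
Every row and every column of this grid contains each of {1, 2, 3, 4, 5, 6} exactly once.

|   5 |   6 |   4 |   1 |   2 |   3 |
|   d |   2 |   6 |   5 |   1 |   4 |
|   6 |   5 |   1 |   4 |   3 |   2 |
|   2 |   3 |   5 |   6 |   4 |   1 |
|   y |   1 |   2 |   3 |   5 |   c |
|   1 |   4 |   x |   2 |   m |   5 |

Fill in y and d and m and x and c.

At (row 6, col 5): column 5 already has {1, 2, 3, 4, 5}, so the value is 6.
At (row 5, col 6): column 6 already has {1, 2, 3, 4, 5}, so the value is 6.
For row 5, column 1: row 5 already has {1, 2, 3, 5, 6}; that leaves 4.
Cell (2,1): row 2 already has {1, 2, 4, 5, 6} → 3.
For row 6, column 3: row 6 already has {1, 2, 4, 5, 6}; that leaves 3.

y = 4, d = 3, m = 6, x = 3, c = 6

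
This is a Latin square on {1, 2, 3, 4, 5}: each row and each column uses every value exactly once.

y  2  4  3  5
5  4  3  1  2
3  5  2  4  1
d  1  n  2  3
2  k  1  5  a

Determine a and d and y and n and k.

For row 5, column 5: column 5 already has {1, 2, 3, 5}; that leaves 4.
At (row 1, col 1): row 1 already has {2, 3, 4, 5}, so the value is 1.
At (row 4, col 1): column 1 already has {1, 2, 3, 5}, so the value is 4.
At (row 4, col 3): row 4 already has {1, 2, 3, 4}, so the value is 5.
At (row 5, col 2): row 5 already has {1, 2, 4, 5}, so the value is 3.

a = 4, d = 4, y = 1, n = 5, k = 3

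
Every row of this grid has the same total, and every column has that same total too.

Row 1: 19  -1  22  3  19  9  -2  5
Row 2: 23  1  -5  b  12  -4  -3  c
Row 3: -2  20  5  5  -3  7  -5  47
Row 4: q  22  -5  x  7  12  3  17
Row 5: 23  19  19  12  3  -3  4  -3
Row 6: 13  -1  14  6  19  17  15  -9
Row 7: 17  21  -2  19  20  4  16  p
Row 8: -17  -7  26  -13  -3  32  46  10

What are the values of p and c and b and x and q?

Rows 1 and 3 both sum to 74, so that's the common total.
Column 1 has 19 + 23 − 2 + 23 + 13 + 17 − 17 = 76; the blank must be 74 − 76 = -2.
Row 7 has 17 + 21 − 2 + 19 + 20 + 4 + 16 = 95; the blank must be 74 − 95 = -21.
Column 8 has 5 + 47 + 17 − 3 − 9 − 21 + 10 = 46; the blank must be 74 − 46 = 28.
Row 4 has -2 + 22 − 5 + 7 + 12 + 3 + 17 = 54; the blank must be 74 − 54 = 20.
Row 2 has 23 + 1 − 5 + 12 − 4 − 3 + 28 = 52; the blank must be 74 − 52 = 22.

p = -21, c = 28, b = 22, x = 20, q = -2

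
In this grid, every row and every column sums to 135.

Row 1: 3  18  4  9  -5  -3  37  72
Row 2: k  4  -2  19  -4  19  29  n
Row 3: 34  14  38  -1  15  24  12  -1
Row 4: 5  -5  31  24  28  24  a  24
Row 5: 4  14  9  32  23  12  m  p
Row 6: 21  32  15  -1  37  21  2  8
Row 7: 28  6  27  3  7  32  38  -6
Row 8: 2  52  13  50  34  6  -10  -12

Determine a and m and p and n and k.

a = 4, m = 23, p = 18, n = 32, k = 38

Row 4: 5 − 5 + 31 + 24 + 28 + 24 + 24 = 131, so its missing entry is 135 − 131 = 4.
Column 7: 37 + 29 + 12 + 4 + 2 + 38 − 10 = 112, so its missing entry is 135 − 112 = 23.
Column 1: 3 + 34 + 5 + 4 + 21 + 28 + 2 = 97, so its missing entry is 135 − 97 = 38.
Row 2: 38 + 4 − 2 + 19 − 4 + 19 + 29 = 103, so its missing entry is 135 − 103 = 32.
Row 5: 4 + 14 + 9 + 32 + 23 + 12 + 23 = 117, so its missing entry is 135 − 117 = 18.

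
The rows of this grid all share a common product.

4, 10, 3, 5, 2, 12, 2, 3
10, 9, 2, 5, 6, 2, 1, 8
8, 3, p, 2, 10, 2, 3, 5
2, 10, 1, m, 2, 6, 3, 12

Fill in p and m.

p = 6, m = 10

Rows 1 and 2 each multiply to 86400, so every row has product 86400.
Row 3: 8×3×2×10×2×3×5 = 14400, so the missing entry is 86400 ÷ 14400 = 6.
Row 4: 2×10×1×2×6×3×12 = 8640, so the missing entry is 86400 ÷ 8640 = 10.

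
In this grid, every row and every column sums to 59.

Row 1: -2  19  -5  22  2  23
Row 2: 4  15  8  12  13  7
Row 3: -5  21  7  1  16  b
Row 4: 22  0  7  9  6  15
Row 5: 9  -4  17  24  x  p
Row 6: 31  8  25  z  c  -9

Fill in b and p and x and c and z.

The known cells in column 4 total 68, leaving 59 − 68 = -9 for the blank.
The known cells in row 6 total 46, leaving 59 − 46 = 13 for the blank.
The known cells in column 5 total 50, leaving 59 − 50 = 9 for the blank.
The known cells in row 5 total 55, leaving 59 − 55 = 4 for the blank.
The known cells in row 3 total 40, leaving 59 − 40 = 19 for the blank.

b = 19, p = 4, x = 9, c = 13, z = -9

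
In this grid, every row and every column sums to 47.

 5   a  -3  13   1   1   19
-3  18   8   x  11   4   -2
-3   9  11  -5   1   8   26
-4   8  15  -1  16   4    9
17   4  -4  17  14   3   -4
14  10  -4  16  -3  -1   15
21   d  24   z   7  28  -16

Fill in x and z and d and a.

x = 11, z = -4, d = -13, a = 11

Row 1: 5 − 3 + 13 + 1 + 1 + 19 = 36, so its missing entry is 47 − 36 = 11.
Column 2: 11 + 18 + 9 + 8 + 4 + 10 = 60, so its missing entry is 47 − 60 = -13.
Row 7: 21 − 13 + 24 + 7 + 28 − 16 = 51, so its missing entry is 47 − 51 = -4.
Row 2: -3 + 18 + 8 + 11 + 4 − 2 = 36, so its missing entry is 47 − 36 = 11.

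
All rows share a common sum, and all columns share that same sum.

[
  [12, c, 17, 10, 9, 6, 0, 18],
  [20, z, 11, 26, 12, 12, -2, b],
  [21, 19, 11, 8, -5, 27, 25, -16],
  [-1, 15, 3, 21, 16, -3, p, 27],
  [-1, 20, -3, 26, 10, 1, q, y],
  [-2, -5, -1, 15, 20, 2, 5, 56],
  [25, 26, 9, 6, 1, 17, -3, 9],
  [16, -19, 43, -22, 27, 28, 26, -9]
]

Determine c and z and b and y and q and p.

Rows 3 and 6 both sum to 90, so that's the common total.
Row 1 has 12 + 17 + 10 + 9 + 6 + 0 + 18 = 72; the blank must be 90 − 72 = 18.
Column 2 has 18 + 19 + 15 + 20 − 5 + 26 − 19 = 74; the blank must be 90 − 74 = 16.
Row 2 has 20 + 16 + 11 + 26 + 12 + 12 − 2 = 95; the blank must be 90 − 95 = -5.
Row 4 has -1 + 15 + 3 + 21 + 16 − 3 + 27 = 78; the blank must be 90 − 78 = 12.
Column 7 has 0 − 2 + 25 + 12 + 5 − 3 + 26 = 63; the blank must be 90 − 63 = 27.
Row 5 has -1 + 20 − 3 + 26 + 10 + 1 + 27 = 80; the blank must be 90 − 80 = 10.

c = 18, z = 16, b = -5, y = 10, q = 27, p = 12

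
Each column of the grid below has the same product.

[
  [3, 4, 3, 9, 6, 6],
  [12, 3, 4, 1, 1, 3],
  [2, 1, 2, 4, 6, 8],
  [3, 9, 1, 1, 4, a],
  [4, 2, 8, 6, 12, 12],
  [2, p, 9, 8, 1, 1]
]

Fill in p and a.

p = 8, a = 1

Columns 4 and 5 each multiply to 1728, so every column has product 1728.
Column 2: 4×3×1×9×2 = 216, so the missing entry is 1728 ÷ 216 = 8.
Column 6: 6×3×8×12×1 = 1728, so the missing entry is 1728 ÷ 1728 = 1.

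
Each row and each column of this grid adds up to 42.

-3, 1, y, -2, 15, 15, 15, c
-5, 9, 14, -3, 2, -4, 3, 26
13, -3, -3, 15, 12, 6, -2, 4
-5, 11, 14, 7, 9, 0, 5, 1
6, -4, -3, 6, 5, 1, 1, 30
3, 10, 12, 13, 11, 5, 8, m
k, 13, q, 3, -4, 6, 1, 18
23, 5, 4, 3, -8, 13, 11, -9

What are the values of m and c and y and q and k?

The known cells in row 6 total 62, leaving 42 − 62 = -20 for the blank.
The known cells in column 8 total 50, leaving 42 − 50 = -8 for the blank.
The known cells in row 1 total 33, leaving 42 − 33 = 9 for the blank.
The known cells in column 3 total 47, leaving 42 − 47 = -5 for the blank.
The known cells in row 7 total 32, leaving 42 − 32 = 10 for the blank.

m = -20, c = -8, y = 9, q = -5, k = 10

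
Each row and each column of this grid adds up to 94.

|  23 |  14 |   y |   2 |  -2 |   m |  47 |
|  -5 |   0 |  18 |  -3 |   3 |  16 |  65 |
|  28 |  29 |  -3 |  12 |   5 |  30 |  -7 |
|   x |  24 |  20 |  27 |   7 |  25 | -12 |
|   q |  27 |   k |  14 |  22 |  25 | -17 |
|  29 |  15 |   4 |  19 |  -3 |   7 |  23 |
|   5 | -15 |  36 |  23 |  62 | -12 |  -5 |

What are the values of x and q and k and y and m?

Row 4: 24 + 20 + 27 + 7 + 25 − 12 = 91, so its missing entry is 94 − 91 = 3.
Column 1: 23 − 5 + 28 + 3 + 29 + 5 = 83, so its missing entry is 94 − 83 = 11.
Row 5: 11 + 27 + 14 + 22 + 25 − 17 = 82, so its missing entry is 94 − 82 = 12.
Column 3: 18 − 3 + 20 + 12 + 4 + 36 = 87, so its missing entry is 94 − 87 = 7.
Row 1: 23 + 14 + 7 + 2 − 2 + 47 = 91, so its missing entry is 94 − 91 = 3.

x = 3, q = 11, k = 12, y = 7, m = 3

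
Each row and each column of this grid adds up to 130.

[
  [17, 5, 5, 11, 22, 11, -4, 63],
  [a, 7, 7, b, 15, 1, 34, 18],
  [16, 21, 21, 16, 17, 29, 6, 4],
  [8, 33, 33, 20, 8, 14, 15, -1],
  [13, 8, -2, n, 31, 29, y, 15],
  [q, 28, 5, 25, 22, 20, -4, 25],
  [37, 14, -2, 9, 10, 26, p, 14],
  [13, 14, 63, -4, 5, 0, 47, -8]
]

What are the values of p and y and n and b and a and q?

Row 6 has 28 + 5 + 25 + 22 + 20 − 4 + 25 = 121; the blank must be 130 − 121 = 9.
Column 1 has 17 + 16 + 8 + 13 + 9 + 37 + 13 = 113; the blank must be 130 − 113 = 17.
Row 7 has 37 + 14 − 2 + 9 + 10 + 26 + 14 = 108; the blank must be 130 − 108 = 22.
Column 7 has -4 + 34 + 6 + 15 − 4 + 22 + 47 = 116; the blank must be 130 − 116 = 14.
Row 5 has 13 + 8 − 2 + 31 + 29 + 14 + 15 = 108; the blank must be 130 − 108 = 22.
Row 2 has 17 + 7 + 7 + 15 + 1 + 34 + 18 = 99; the blank must be 130 − 99 = 31.

p = 22, y = 14, n = 22, b = 31, a = 17, q = 9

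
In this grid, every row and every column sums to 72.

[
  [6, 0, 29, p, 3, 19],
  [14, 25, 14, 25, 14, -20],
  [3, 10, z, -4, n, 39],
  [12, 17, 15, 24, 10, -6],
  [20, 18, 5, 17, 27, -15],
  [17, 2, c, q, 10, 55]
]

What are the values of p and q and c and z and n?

p = 15, q = -5, c = -7, z = 16, n = 8

Column 5 has 3 + 14 + 10 + 27 + 10 = 64; the blank must be 72 − 64 = 8.
Row 1 has 6 + 0 + 29 + 3 + 19 = 57; the blank must be 72 − 57 = 15.
Row 3 has 3 + 10 − 4 + 8 + 39 = 56; the blank must be 72 − 56 = 16.
Column 4 has 15 + 25 − 4 + 24 + 17 = 77; the blank must be 72 − 77 = -5.
Row 6 has 17 + 2 − 5 + 10 + 55 = 79; the blank must be 72 − 79 = -7.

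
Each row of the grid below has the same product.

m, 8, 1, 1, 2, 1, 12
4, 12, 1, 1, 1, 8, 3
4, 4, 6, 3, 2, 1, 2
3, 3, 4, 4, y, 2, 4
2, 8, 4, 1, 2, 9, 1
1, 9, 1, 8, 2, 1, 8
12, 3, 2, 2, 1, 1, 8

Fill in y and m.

Rows 2 and 5 each multiply to 1152, so every row has product 1152.
Row 4: 3×3×4×4×2×4 = 1152, so the missing entry is 1152 ÷ 1152 = 1.
Row 1: 8×1×1×2×1×12 = 192, so the missing entry is 1152 ÷ 192 = 6.

y = 1, m = 6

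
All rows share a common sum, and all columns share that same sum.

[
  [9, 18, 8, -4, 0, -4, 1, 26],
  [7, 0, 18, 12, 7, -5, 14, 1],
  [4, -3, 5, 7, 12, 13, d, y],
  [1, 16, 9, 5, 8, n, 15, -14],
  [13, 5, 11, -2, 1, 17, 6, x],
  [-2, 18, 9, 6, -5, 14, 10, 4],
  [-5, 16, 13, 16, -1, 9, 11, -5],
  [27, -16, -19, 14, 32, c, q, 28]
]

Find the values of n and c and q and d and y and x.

n = 14, c = -4, q = -8, d = 5, y = 11, x = 3

Rows 1 and 2 both sum to 54, so that's the common total.
Row 5: 13 + 5 + 11 − 2 + 1 + 17 + 6 = 51, so its missing entry is 54 − 51 = 3.
Column 8: 26 + 1 − 14 + 3 + 4 − 5 + 28 = 43, so its missing entry is 54 − 43 = 11.
Row 3: 4 − 3 + 5 + 7 + 12 + 13 + 11 = 49, so its missing entry is 54 − 49 = 5.
Column 7: 1 + 14 + 5 + 15 + 6 + 10 + 11 = 62, so its missing entry is 54 − 62 = -8.
Row 8: 27 − 16 − 19 + 14 + 32 − 8 + 28 = 58, so its missing entry is 54 − 58 = -4.
Row 4: 1 + 16 + 9 + 5 + 8 + 15 − 14 = 40, so its missing entry is 54 − 40 = 14.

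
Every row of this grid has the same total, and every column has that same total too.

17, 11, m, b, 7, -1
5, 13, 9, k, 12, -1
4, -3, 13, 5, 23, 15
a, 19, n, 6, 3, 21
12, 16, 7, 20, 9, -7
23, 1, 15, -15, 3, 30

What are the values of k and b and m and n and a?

k = 19, b = 22, m = 1, n = 12, a = -4

Rows 3 and 5 both sum to 57, so that's the common total.
Column 1 has 17 + 5 + 4 + 12 + 23 = 61; the blank must be 57 − 61 = -4.
Row 4 has -4 + 19 + 6 + 3 + 21 = 45; the blank must be 57 − 45 = 12.
Column 3 has 9 + 13 + 12 + 7 + 15 = 56; the blank must be 57 − 56 = 1.
Row 1 has 17 + 11 + 1 + 7 − 1 = 35; the blank must be 57 − 35 = 22.
Row 2 has 5 + 13 + 9 + 12 − 1 = 38; the blank must be 57 − 38 = 19.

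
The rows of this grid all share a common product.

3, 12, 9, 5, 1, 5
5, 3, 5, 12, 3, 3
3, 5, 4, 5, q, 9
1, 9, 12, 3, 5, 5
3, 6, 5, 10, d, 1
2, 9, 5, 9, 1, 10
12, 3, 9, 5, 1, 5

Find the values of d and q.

Rows 2 and 7 each multiply to 8100, so every row has product 8100.
Row 5: 3×6×5×10×1 = 900, so the missing entry is 8100 ÷ 900 = 9.
Row 3: 3×5×4×5×9 = 2700, so the missing entry is 8100 ÷ 2700 = 3.

d = 9, q = 3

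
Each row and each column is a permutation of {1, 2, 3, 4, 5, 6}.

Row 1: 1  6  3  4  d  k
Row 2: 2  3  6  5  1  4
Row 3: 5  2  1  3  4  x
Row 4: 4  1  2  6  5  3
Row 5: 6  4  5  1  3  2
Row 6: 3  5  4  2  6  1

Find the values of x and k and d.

For row 3, column 6: row 3 already has {1, 2, 3, 4, 5}; that leaves 6.
At (row 1, col 5): column 5 already has {1, 3, 4, 5, 6}, so the value is 2.
Cell (1,6): row 1 already has {1, 2, 3, 4, 6} → 5.

x = 6, k = 5, d = 2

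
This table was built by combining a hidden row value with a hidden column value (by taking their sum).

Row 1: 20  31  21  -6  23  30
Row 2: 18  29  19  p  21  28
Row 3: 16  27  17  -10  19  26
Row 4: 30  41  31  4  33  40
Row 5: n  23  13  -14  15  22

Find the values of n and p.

The difference between any two rows is the same in every column — this is an addition table with the headers hidden.
Row 5 minus row 1 is 15 − 23 = -8, so its entry in column 1 is 20 + (-8) = 12.
Row 2 minus row 1 is 21 − 23 = -2, so its entry in column 4 is -6 + (-2) = -8.

n = 12, p = -8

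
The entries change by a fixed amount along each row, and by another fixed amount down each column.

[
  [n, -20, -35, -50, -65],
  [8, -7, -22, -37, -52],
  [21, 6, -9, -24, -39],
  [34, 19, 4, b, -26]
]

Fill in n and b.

Along each row the entries change by -15 per step; down each column they change by 13.
Row 1: from -20 at column 2, stepping by -15 to column 1 gives -5.
Row 4: from 34 at column 1, stepping by -15 to column 4 gives -11.

n = -5, b = -11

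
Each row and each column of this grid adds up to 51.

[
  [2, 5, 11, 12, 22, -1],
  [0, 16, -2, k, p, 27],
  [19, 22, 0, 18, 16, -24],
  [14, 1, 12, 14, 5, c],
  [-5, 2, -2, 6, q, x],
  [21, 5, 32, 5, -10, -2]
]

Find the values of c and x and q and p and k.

c = 5, x = 46, q = 4, p = 14, k = -4

Column 4 has 12 + 18 + 14 + 6 + 5 = 55; the blank must be 51 − 55 = -4.
Row 2 has 0 + 16 − 2 − 4 + 27 = 37; the blank must be 51 − 37 = 14.
Column 5 has 22 + 14 + 16 + 5 − 10 = 47; the blank must be 51 − 47 = 4.
Row 5 has -5 + 2 − 2 + 6 + 4 = 5; the blank must be 51 − 5 = 46.
Row 4 has 14 + 1 + 12 + 14 + 5 = 46; the blank must be 51 − 46 = 5.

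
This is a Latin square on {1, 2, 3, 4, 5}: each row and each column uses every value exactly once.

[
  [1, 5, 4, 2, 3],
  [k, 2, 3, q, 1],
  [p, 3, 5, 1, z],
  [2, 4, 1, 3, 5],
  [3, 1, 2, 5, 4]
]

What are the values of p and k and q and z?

p = 4, k = 5, q = 4, z = 2

At (row 3, col 5): column 5 already has {1, 3, 4, 5}, so the value is 2.
For row 2, column 4: column 4 already has {1, 2, 3, 5}; that leaves 4.
For row 2, column 1: row 2 already has {1, 2, 3, 4}; that leaves 5.
Cell (3,1): row 3 already has {1, 2, 3, 5} → 4.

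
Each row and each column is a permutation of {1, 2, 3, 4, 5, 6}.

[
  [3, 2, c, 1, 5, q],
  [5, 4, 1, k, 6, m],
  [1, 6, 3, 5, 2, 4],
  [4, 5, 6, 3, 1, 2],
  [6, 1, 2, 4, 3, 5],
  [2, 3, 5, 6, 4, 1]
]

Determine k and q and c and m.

k = 2, q = 6, c = 4, m = 3

For row 1, column 3: column 3 already has {1, 2, 3, 5, 6}; that leaves 4.
For row 2, column 4: column 4 already has {1, 3, 4, 5, 6}; that leaves 2.
For row 1, column 6: row 1 already has {1, 2, 3, 4, 5}; that leaves 6.
At (row 2, col 6): row 2 already has {1, 2, 4, 5, 6}, so the value is 3.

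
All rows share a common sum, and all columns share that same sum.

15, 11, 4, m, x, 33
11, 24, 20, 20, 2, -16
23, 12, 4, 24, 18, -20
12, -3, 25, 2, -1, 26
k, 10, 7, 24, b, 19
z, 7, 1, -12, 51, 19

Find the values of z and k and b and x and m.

z = -5, k = 5, b = -4, x = -5, m = 3

Rows 2 and 3 both sum to 61, so that's the common total.
Column 4 has 20 + 24 + 2 + 24 − 12 = 58; the blank must be 61 − 58 = 3.
Row 1 has 15 + 11 + 4 + 3 + 33 = 66; the blank must be 61 − 66 = -5.
Column 5 has -5 + 2 + 18 − 1 + 51 = 65; the blank must be 61 − 65 = -4.
Row 5 has 10 + 7 + 24 − 4 + 19 = 56; the blank must be 61 − 56 = 5.
Row 6 has 7 + 1 − 12 + 51 + 19 = 66; the blank must be 61 − 66 = -5.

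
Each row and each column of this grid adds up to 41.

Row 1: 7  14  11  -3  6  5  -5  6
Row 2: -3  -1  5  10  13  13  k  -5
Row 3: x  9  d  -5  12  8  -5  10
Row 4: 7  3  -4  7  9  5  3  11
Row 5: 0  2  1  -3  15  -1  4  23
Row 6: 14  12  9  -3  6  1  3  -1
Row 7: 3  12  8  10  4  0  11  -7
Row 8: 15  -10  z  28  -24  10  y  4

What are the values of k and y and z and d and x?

k = 9, y = 21, z = -3, d = 14, x = -2

The known cells in column 1 total 43, leaving 41 − 43 = -2 for the blank.
The known cells in row 3 total 27, leaving 41 − 27 = 14 for the blank.
The known cells in column 3 total 44, leaving 41 − 44 = -3 for the blank.
The known cells in row 8 total 20, leaving 41 − 20 = 21 for the blank.
The known cells in row 2 total 32, leaving 41 − 32 = 9 for the blank.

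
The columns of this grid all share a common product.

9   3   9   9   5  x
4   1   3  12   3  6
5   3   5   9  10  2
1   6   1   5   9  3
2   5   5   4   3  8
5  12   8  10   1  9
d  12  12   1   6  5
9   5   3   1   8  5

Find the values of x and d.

x = 3, d = 12

Columns 3 and 5 each multiply to 194400, so every column has product 194400.
Column 6: 6×2×3×8×9×5×5 = 64800, so the missing entry is 194400 ÷ 64800 = 3.
Column 1: 9×4×5×1×2×5×9 = 16200, so the missing entry is 194400 ÷ 16200 = 12.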